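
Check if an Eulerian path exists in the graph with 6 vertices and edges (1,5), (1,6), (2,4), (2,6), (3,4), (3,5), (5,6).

Step 1: Find the degree of each vertex:
  deg(1) = 2
  deg(2) = 2
  deg(3) = 2
  deg(4) = 2
  deg(5) = 3
  deg(6) = 3

Step 2: Count vertices with odd degree:
  Odd-degree vertices: 5, 6 (2 total)

Step 3: Apply Euler's theorem:
  - Eulerian circuit exists iff graph is connected and all vertices have even degree
  - Eulerian path exists iff graph is connected and has 0 or 2 odd-degree vertices

Graph is connected with exactly 2 odd-degree vertices (5, 6).
Eulerian path exists (starting and ending at the odd-degree vertices), but no Eulerian circuit.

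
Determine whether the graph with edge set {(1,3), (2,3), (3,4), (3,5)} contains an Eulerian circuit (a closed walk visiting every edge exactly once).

Step 1: Find the degree of each vertex:
  deg(1) = 1
  deg(2) = 1
  deg(3) = 4
  deg(4) = 1
  deg(5) = 1

Step 2: Count vertices with odd degree:
  Odd-degree vertices: 1, 2, 4, 5 (4 total)

Step 3: Apply Euler's theorem:
  - Eulerian circuit exists iff graph is connected and all vertices have even degree
  - Eulerian path exists iff graph is connected and has 0 or 2 odd-degree vertices

Graph has 4 odd-degree vertices (need 0 or 2).
Neither Eulerian path nor Eulerian circuit exists.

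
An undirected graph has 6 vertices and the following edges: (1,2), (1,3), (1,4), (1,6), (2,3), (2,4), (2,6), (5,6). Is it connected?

Step 1: Build adjacency list from edges:
  1: 2, 3, 4, 6
  2: 1, 3, 4, 6
  3: 1, 2
  4: 1, 2
  5: 6
  6: 1, 2, 5

Step 2: Run BFS/DFS from vertex 1:
  Visited: {1, 2, 3, 4, 6, 5}
  Reached 6 of 6 vertices

Step 3: All 6 vertices reached from vertex 1, so the graph is connected.
Answer: Yes, the graph is connected.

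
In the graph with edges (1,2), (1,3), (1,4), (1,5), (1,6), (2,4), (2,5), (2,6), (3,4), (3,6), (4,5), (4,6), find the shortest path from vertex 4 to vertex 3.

Step 1: Build adjacency list:
  1: 2, 3, 4, 5, 6
  2: 1, 4, 5, 6
  3: 1, 4, 6
  4: 1, 2, 3, 5, 6
  5: 1, 2, 4
  6: 1, 2, 3, 4

Step 2: BFS from vertex 4 to find shortest path to 3:
  vertex 1 reached at distance 1
  vertex 2 reached at distance 1
  vertex 3 reached at distance 1

Step 3: Shortest path: 4 -> 3
Path length: 1 edge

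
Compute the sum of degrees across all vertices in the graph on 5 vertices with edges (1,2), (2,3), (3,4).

Step 1: Count edges incident to each vertex:
  deg(1) = 1 (neighbors: 2)
  deg(2) = 2 (neighbors: 1, 3)
  deg(3) = 2 (neighbors: 2, 4)
  deg(4) = 1 (neighbors: 3)
  deg(5) = 0 (neighbors: none)

Step 2: Sum all degrees:
  1 + 2 + 2 + 1 + 0 = 6

Verification: sum of degrees = 2 * |E| = 2 * 3 = 6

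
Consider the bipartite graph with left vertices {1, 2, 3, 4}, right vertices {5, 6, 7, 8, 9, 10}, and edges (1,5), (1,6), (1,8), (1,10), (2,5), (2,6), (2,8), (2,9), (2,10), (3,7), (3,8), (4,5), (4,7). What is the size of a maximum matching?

Step 1: List the neighbors of each left vertex:
  1: 5, 6, 8, 10
  2: 5, 6, 8, 9, 10
  3: 7, 8
  4: 5, 7

Step 2: Greedily match left vertices, then look for augmenting paths:
  Match 1 -- 8
  Match 2 -- 6
  Match 3 -- 7
  Match 4 -- 5
  No augmenting path remains.

Step 3: Verify this is maximum:
  Matching size 4 = min(|L|, |R|) = min(4, 6), which is an upper bound, so this matching is maximum.

Maximum matching: {(1,8), (2,6), (3,7), (4,5)}
Size: 4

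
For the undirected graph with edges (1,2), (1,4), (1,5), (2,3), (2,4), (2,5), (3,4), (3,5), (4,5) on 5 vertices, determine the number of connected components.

Step 1: Build adjacency list from edges:
  1: 2, 4, 5
  2: 1, 3, 4, 5
  3: 2, 4, 5
  4: 1, 2, 3, 5
  5: 1, 2, 3, 4

Step 2: Run BFS/DFS from vertex 1:
  Visited: {1, 2, 4, 5, 3}
  Reached 5 of 5 vertices

Step 3: All 5 vertices reached from vertex 1, so the graph is connected.
Number of connected components: 1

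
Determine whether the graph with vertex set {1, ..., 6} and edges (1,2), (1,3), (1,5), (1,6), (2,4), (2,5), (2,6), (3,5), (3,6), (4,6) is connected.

Step 1: Build adjacency list from edges:
  1: 2, 3, 5, 6
  2: 1, 4, 5, 6
  3: 1, 5, 6
  4: 2, 6
  5: 1, 2, 3
  6: 1, 2, 3, 4

Step 2: Run BFS/DFS from vertex 1:
  Visited: {1, 2, 3, 5, 6, 4}
  Reached 6 of 6 vertices

Step 3: All 6 vertices reached from vertex 1, so the graph is connected.
Answer: Yes, the graph is connected.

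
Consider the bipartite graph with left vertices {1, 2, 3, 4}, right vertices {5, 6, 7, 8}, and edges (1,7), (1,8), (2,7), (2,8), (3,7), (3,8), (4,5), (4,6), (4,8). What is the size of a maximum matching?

Step 1: List the neighbors of each left vertex:
  1: 7, 8
  2: 7, 8
  3: 7, 8
  4: 5, 6, 8

Step 2: Greedily match left vertices, then look for augmenting paths:
  Match 1 -- 7
  Match 2 -- 8
  Match 4 -- 5
  No augmenting path remains.

Step 3: Verify this is maximum:
  Matching has size 3. The vertex set {4, 7, 8} covers every edge and has size 3; any matching has at most one edge per cover vertex, so 3 is maximum (König's theorem).

Maximum matching: {(1,7), (2,8), (4,5)}
Size: 3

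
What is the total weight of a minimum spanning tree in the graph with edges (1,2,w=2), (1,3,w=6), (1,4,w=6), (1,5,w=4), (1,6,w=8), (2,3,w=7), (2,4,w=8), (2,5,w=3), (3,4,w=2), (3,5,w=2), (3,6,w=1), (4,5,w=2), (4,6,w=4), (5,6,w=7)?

Apply Kruskal's algorithm (sort edges by weight, add if no cycle):

Sorted edges by weight:
  (3,6) w=1
  (1,2) w=2
  (3,5) w=2
  (3,4) w=2
  (4,5) w=2
  (2,5) w=3
  (1,5) w=4
  (4,6) w=4
  (1,4) w=6
  (1,3) w=6
  (2,3) w=7
  (5,6) w=7
  (1,6) w=8
  (2,4) w=8

Add edge (3,6) w=1 -- no cycle. Running total: 1
Add edge (1,2) w=2 -- no cycle. Running total: 3
Add edge (3,5) w=2 -- no cycle. Running total: 5
Add edge (3,4) w=2 -- no cycle. Running total: 7
Skip edge (4,5) w=2 -- would create cycle
Add edge (2,5) w=3 -- no cycle. Running total: 10

MST edges: (3,6,w=1), (1,2,w=2), (3,5,w=2), (3,4,w=2), (2,5,w=3)
Total MST weight: 1 + 2 + 2 + 2 + 3 = 10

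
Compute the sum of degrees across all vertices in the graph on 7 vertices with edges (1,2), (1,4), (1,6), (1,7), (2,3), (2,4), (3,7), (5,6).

Step 1: Count edges incident to each vertex:
  deg(1) = 4 (neighbors: 2, 4, 6, 7)
  deg(2) = 3 (neighbors: 1, 3, 4)
  deg(3) = 2 (neighbors: 2, 7)
  deg(4) = 2 (neighbors: 1, 2)
  deg(5) = 1 (neighbors: 6)
  deg(6) = 2 (neighbors: 1, 5)
  deg(7) = 2 (neighbors: 1, 3)

Step 2: Sum all degrees:
  4 + 3 + 2 + 2 + 1 + 2 + 2 = 16

Verification: sum of degrees = 2 * |E| = 2 * 8 = 16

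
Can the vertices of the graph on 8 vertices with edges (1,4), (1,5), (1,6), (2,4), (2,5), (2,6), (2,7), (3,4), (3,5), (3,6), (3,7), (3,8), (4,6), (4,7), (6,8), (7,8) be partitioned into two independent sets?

Step 1: Attempt 2-coloring using BFS:
  Start at vertex 1, assign color 0
  Color vertex 4 with color 1 (neighbor of 1)
  Color vertex 5 with color 1 (neighbor of 1)
  Color vertex 6 with color 1 (neighbor of 1)
  Color vertex 2 with color 0 (neighbor of 4)
  Color vertex 3 with color 0 (neighbor of 4)

Step 2: Conflict found! Vertices 4 and 6 are adjacent but have the same color.
This means the graph contains an odd cycle.

The graph is NOT bipartite.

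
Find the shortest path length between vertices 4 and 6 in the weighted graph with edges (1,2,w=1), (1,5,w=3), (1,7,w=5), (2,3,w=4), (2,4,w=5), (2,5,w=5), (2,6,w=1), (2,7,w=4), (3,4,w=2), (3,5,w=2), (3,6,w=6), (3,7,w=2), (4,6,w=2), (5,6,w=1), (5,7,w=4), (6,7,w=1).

Step 1: Build adjacency list with weights:
  1: 2(w=1), 5(w=3), 7(w=5)
  2: 1(w=1), 3(w=4), 4(w=5), 5(w=5), 6(w=1), 7(w=4)
  3: 2(w=4), 4(w=2), 5(w=2), 6(w=6), 7(w=2)
  4: 2(w=5), 3(w=2), 6(w=2)
  5: 1(w=3), 2(w=5), 3(w=2), 6(w=1), 7(w=4)
  6: 2(w=1), 3(w=6), 4(w=2), 5(w=1), 7(w=1)
  7: 1(w=5), 2(w=4), 3(w=2), 5(w=4), 6(w=1)

Step 2: Apply Dijkstra's algorithm from vertex 4:
  Visit vertex 4 (distance=0)
    Update dist[2] = 5
    Update dist[3] = 2
    Update dist[6] = 2
  Visit vertex 3 (distance=2)
    Update dist[5] = 4
    Update dist[7] = 4
  Visit vertex 6 (distance=2)
    Update dist[2] = 3
    Update dist[5] = 3
    Update dist[7] = 3

Step 3: Shortest path: 4 -> 6
Total weight: 2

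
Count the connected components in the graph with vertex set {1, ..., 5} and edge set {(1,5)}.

Step 1: Build adjacency list from edges:
  1: 5
  2: (none)
  3: (none)
  4: (none)
  5: 1

Step 2: Run BFS/DFS from vertex 1:
  Visited: {1, 5}
  Reached 2 of 5 vertices

Step 3: Only 2 of 5 vertices reached. Graph is disconnected.
Connected components: {1, 5}, {2}, {3}, {4}
Number of connected components: 4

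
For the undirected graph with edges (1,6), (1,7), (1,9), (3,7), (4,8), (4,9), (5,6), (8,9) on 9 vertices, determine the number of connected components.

Step 1: Build adjacency list from edges:
  1: 6, 7, 9
  2: (none)
  3: 7
  4: 8, 9
  5: 6
  6: 1, 5
  7: 1, 3
  8: 4, 9
  9: 1, 4, 8

Step 2: Run BFS/DFS from vertex 1:
  Visited: {1, 6, 7, 9, 5, 3, 4, 8}
  Reached 8 of 9 vertices

Step 3: Only 8 of 9 vertices reached. Graph is disconnected.
Connected components: {1, 3, 4, 5, 6, 7, 8, 9}, {2}
Number of connected components: 2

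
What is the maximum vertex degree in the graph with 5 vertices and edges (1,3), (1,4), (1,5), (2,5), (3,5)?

Step 1: Count edges incident to each vertex:
  deg(1) = 3 (neighbors: 3, 4, 5)
  deg(2) = 1 (neighbors: 5)
  deg(3) = 2 (neighbors: 1, 5)
  deg(4) = 1 (neighbors: 1)
  deg(5) = 3 (neighbors: 1, 2, 3)

Step 2: Find maximum:
  max(3, 1, 2, 1, 3) = 3 (vertex 1)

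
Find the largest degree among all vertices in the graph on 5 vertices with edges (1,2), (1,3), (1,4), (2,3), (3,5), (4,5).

Step 1: Count edges incident to each vertex:
  deg(1) = 3 (neighbors: 2, 3, 4)
  deg(2) = 2 (neighbors: 1, 3)
  deg(3) = 3 (neighbors: 1, 2, 5)
  deg(4) = 2 (neighbors: 1, 5)
  deg(5) = 2 (neighbors: 3, 4)

Step 2: Find maximum:
  max(3, 2, 3, 2, 2) = 3 (vertex 1)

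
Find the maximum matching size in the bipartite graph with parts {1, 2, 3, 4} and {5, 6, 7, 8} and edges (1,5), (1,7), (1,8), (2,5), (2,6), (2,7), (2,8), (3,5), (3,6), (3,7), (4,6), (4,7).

Step 1: List the neighbors of each left vertex:
  1: 5, 7, 8
  2: 5, 6, 7, 8
  3: 5, 6, 7
  4: 6, 7

Step 2: Greedily match left vertices, then look for augmenting paths:
  Match 1 -- 5
  Match 2 -- 8
  Match 3 -- 7
  Match 4 -- 6
  No augmenting path remains.

Step 3: Verify this is maximum:
  Matching size 4 = min(|L|, |R|) = min(4, 4), which is an upper bound, so this matching is maximum.

Maximum matching: {(1,5), (2,8), (3,7), (4,6)}
Size: 4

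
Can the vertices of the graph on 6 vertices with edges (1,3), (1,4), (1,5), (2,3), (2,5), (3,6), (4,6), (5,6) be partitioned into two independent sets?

Step 1: Attempt 2-coloring using BFS:
  Start at vertex 1, assign color 0
  Color vertex 3 with color 1 (neighbor of 1)
  Color vertex 4 with color 1 (neighbor of 1)
  Color vertex 5 with color 1 (neighbor of 1)
  Color vertex 2 with color 0 (neighbor of 3)
  Color vertex 6 with color 0 (neighbor of 3)

Step 2: 2-coloring succeeded. No conflicts found.
  Set A (color 0): {1, 2, 6}
  Set B (color 1): {3, 4, 5}

The graph is bipartite with partition {1, 2, 6}, {3, 4, 5}.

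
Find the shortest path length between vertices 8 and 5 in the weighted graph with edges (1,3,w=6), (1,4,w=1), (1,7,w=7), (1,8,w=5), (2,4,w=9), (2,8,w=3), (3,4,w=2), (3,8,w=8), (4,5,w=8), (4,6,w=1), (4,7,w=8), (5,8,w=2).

Step 1: Build adjacency list with weights:
  1: 3(w=6), 4(w=1), 7(w=7), 8(w=5)
  2: 4(w=9), 8(w=3)
  3: 1(w=6), 4(w=2), 8(w=8)
  4: 1(w=1), 2(w=9), 3(w=2), 5(w=8), 6(w=1), 7(w=8)
  5: 4(w=8), 8(w=2)
  6: 4(w=1)
  7: 1(w=7), 4(w=8)
  8: 1(w=5), 2(w=3), 3(w=8), 5(w=2)

Step 2: Apply Dijkstra's algorithm from vertex 8:
  Visit vertex 8 (distance=0)
    Update dist[1] = 5
    Update dist[2] = 3
    Update dist[3] = 8
    Update dist[5] = 2
  Visit vertex 5 (distance=2)
    Update dist[4] = 10

Step 3: Shortest path: 8 -> 5
Total weight: 2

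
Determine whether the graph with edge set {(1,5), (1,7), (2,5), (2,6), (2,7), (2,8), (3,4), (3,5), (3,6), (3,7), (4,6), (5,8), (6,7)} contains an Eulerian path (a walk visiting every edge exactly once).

Step 1: Find the degree of each vertex:
  deg(1) = 2
  deg(2) = 4
  deg(3) = 4
  deg(4) = 2
  deg(5) = 4
  deg(6) = 4
  deg(7) = 4
  deg(8) = 2

Step 2: Count vertices with odd degree:
  All vertices have even degree (0 odd-degree vertices)

Step 3: Apply Euler's theorem:
  - Eulerian circuit exists iff graph is connected and all vertices have even degree
  - Eulerian path exists iff graph is connected and has 0 or 2 odd-degree vertices

Graph is connected with 0 odd-degree vertices.
Both Eulerian circuit and Eulerian path exist.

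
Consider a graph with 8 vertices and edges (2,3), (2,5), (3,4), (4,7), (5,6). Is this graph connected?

Step 1: Build adjacency list from edges:
  1: (none)
  2: 3, 5
  3: 2, 4
  4: 3, 7
  5: 2, 6
  6: 5
  7: 4
  8: (none)

Step 2: Run BFS/DFS from vertex 1:
  Visited: {1}
  Reached 1 of 8 vertices

Step 3: Only 1 of 8 vertices reached. Graph is disconnected.
Connected components: {1}, {2, 3, 4, 5, 6, 7}, {8}
Answer: No, the graph is not connected (3 components).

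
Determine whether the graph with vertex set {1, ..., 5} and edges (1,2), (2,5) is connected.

Step 1: Build adjacency list from edges:
  1: 2
  2: 1, 5
  3: (none)
  4: (none)
  5: 2

Step 2: Run BFS/DFS from vertex 1:
  Visited: {1, 2, 5}
  Reached 3 of 5 vertices

Step 3: Only 3 of 5 vertices reached. Graph is disconnected.
Connected components: {1, 2, 5}, {3}, {4}
Answer: No, the graph is not connected (3 components).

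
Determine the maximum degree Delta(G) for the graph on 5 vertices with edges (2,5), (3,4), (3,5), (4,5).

Step 1: Count edges incident to each vertex:
  deg(1) = 0 (neighbors: none)
  deg(2) = 1 (neighbors: 5)
  deg(3) = 2 (neighbors: 4, 5)
  deg(4) = 2 (neighbors: 3, 5)
  deg(5) = 3 (neighbors: 2, 3, 4)

Step 2: Find maximum:
  max(0, 1, 2, 2, 3) = 3 (vertex 5)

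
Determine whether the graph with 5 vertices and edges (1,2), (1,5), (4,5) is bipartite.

Step 1: Attempt 2-coloring using BFS:
  Start at vertex 1, assign color 0
  Color vertex 2 with color 1 (neighbor of 1)
  Color vertex 5 with color 1 (neighbor of 1)
  Color vertex 4 with color 0 (neighbor of 5)
  Start new component at vertex 3, assign color 0

Step 2: 2-coloring succeeded. No conflicts found.
  Set A (color 0): {1, 3, 4}
  Set B (color 1): {2, 5}

The graph is bipartite with partition {1, 3, 4}, {2, 5}.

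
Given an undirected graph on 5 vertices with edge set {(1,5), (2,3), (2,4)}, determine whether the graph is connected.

Step 1: Build adjacency list from edges:
  1: 5
  2: 3, 4
  3: 2
  4: 2
  5: 1

Step 2: Run BFS/DFS from vertex 1:
  Visited: {1, 5}
  Reached 2 of 5 vertices

Step 3: Only 2 of 5 vertices reached. Graph is disconnected.
Connected components: {1, 5}, {2, 3, 4}
Answer: No, the graph is not connected (2 components).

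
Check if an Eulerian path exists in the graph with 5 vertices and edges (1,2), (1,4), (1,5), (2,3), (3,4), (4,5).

Step 1: Find the degree of each vertex:
  deg(1) = 3
  deg(2) = 2
  deg(3) = 2
  deg(4) = 3
  deg(5) = 2

Step 2: Count vertices with odd degree:
  Odd-degree vertices: 1, 4 (2 total)

Step 3: Apply Euler's theorem:
  - Eulerian circuit exists iff graph is connected and all vertices have even degree
  - Eulerian path exists iff graph is connected and has 0 or 2 odd-degree vertices

Graph is connected with exactly 2 odd-degree vertices (1, 4).
Eulerian path exists (starting and ending at the odd-degree vertices), but no Eulerian circuit.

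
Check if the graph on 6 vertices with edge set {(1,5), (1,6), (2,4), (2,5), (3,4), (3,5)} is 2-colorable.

Step 1: Attempt 2-coloring using BFS:
  Start at vertex 1, assign color 0
  Color vertex 5 with color 1 (neighbor of 1)
  Color vertex 6 with color 1 (neighbor of 1)
  Color vertex 2 with color 0 (neighbor of 5)
  Color vertex 3 with color 0 (neighbor of 5)
  Color vertex 4 with color 1 (neighbor of 2)

Step 2: 2-coloring succeeded. No conflicts found.
  Set A (color 0): {1, 2, 3}
  Set B (color 1): {4, 5, 6}

The graph is bipartite with partition {1, 2, 3}, {4, 5, 6}.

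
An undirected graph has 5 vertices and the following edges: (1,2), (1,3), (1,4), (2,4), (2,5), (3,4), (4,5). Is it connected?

Step 1: Build adjacency list from edges:
  1: 2, 3, 4
  2: 1, 4, 5
  3: 1, 4
  4: 1, 2, 3, 5
  5: 2, 4

Step 2: Run BFS/DFS from vertex 1:
  Visited: {1, 2, 3, 4, 5}
  Reached 5 of 5 vertices

Step 3: All 5 vertices reached from vertex 1, so the graph is connected.
Answer: Yes, the graph is connected.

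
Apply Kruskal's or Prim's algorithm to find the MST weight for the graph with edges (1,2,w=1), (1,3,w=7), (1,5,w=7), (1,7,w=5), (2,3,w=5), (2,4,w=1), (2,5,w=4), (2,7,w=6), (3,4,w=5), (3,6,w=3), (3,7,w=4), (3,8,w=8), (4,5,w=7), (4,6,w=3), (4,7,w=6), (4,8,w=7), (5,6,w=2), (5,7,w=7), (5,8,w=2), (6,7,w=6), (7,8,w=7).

Apply Kruskal's algorithm (sort edges by weight, add if no cycle):

Sorted edges by weight:
  (1,2) w=1
  (2,4) w=1
  (5,6) w=2
  (5,8) w=2
  (3,6) w=3
  (4,6) w=3
  (2,5) w=4
  (3,7) w=4
  (1,7) w=5
  (2,3) w=5
  (3,4) w=5
  (2,7) w=6
  (4,7) w=6
  (6,7) w=6
  (1,3) w=7
  (1,5) w=7
  (4,5) w=7
  (4,8) w=7
  (5,7) w=7
  (7,8) w=7
  (3,8) w=8

Add edge (1,2) w=1 -- no cycle. Running total: 1
Add edge (2,4) w=1 -- no cycle. Running total: 2
Add edge (5,6) w=2 -- no cycle. Running total: 4
Add edge (5,8) w=2 -- no cycle. Running total: 6
Add edge (3,6) w=3 -- no cycle. Running total: 9
Add edge (4,6) w=3 -- no cycle. Running total: 12
Skip edge (2,5) w=4 -- would create cycle
Add edge (3,7) w=4 -- no cycle. Running total: 16

MST edges: (1,2,w=1), (2,4,w=1), (5,6,w=2), (5,8,w=2), (3,6,w=3), (4,6,w=3), (3,7,w=4)
Total MST weight: 1 + 1 + 2 + 2 + 3 + 3 + 4 = 16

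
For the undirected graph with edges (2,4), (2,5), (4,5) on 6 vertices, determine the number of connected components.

Step 1: Build adjacency list from edges:
  1: (none)
  2: 4, 5
  3: (none)
  4: 2, 5
  5: 2, 4
  6: (none)

Step 2: Run BFS/DFS from vertex 1:
  Visited: {1}
  Reached 1 of 6 vertices

Step 3: Only 1 of 6 vertices reached. Graph is disconnected.
Connected components: {1}, {2, 4, 5}, {3}, {6}
Number of connected components: 4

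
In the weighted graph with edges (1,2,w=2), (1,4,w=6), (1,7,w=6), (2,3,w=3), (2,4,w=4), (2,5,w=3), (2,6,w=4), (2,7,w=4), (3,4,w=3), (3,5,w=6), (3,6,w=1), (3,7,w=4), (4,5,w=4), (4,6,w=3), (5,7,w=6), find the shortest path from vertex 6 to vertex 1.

Step 1: Build adjacency list with weights:
  1: 2(w=2), 4(w=6), 7(w=6)
  2: 1(w=2), 3(w=3), 4(w=4), 5(w=3), 6(w=4), 7(w=4)
  3: 2(w=3), 4(w=3), 5(w=6), 6(w=1), 7(w=4)
  4: 1(w=6), 2(w=4), 3(w=3), 5(w=4), 6(w=3)
  5: 2(w=3), 3(w=6), 4(w=4), 7(w=6)
  6: 2(w=4), 3(w=1), 4(w=3)
  7: 1(w=6), 2(w=4), 3(w=4), 5(w=6)

Step 2: Apply Dijkstra's algorithm from vertex 6:
  Visit vertex 6 (distance=0)
    Update dist[2] = 4
    Update dist[3] = 1
    Update dist[4] = 3
  Visit vertex 3 (distance=1)
    Update dist[5] = 7
    Update dist[7] = 5
  Visit vertex 4 (distance=3)
    Update dist[1] = 9
  Visit vertex 2 (distance=4)
    Update dist[1] = 6
  Visit vertex 7 (distance=5)
  Visit vertex 1 (distance=6)

Step 3: Shortest path: 6 -> 2 -> 1
Total weight: 4 + 2 = 6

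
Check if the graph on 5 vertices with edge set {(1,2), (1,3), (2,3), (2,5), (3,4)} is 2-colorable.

Step 1: Attempt 2-coloring using BFS:
  Start at vertex 1, assign color 0
  Color vertex 2 with color 1 (neighbor of 1)
  Color vertex 3 with color 1 (neighbor of 1)

Step 2: Conflict found! Vertices 2 and 3 are adjacent but have the same color.
This means the graph contains an odd cycle.

The graph is NOT bipartite.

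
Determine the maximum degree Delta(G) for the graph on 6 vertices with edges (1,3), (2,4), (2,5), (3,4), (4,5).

Step 1: Count edges incident to each vertex:
  deg(1) = 1 (neighbors: 3)
  deg(2) = 2 (neighbors: 4, 5)
  deg(3) = 2 (neighbors: 1, 4)
  deg(4) = 3 (neighbors: 2, 3, 5)
  deg(5) = 2 (neighbors: 2, 4)
  deg(6) = 0 (neighbors: none)

Step 2: Find maximum:
  max(1, 2, 2, 3, 2, 0) = 3 (vertex 4)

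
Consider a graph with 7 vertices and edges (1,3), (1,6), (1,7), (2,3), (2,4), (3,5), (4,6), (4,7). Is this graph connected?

Step 1: Build adjacency list from edges:
  1: 3, 6, 7
  2: 3, 4
  3: 1, 2, 5
  4: 2, 6, 7
  5: 3
  6: 1, 4
  7: 1, 4

Step 2: Run BFS/DFS from vertex 1:
  Visited: {1, 3, 6, 7, 2, 5, 4}
  Reached 7 of 7 vertices

Step 3: All 7 vertices reached from vertex 1, so the graph is connected.
Answer: Yes, the graph is connected.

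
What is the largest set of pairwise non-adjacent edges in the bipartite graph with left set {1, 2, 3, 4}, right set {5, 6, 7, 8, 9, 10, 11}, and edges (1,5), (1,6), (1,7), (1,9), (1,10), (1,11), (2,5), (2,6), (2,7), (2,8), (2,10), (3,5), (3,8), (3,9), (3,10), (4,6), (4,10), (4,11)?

Step 1: List the neighbors of each left vertex:
  1: 5, 6, 7, 9, 10, 11
  2: 5, 6, 7, 8, 10
  3: 5, 8, 9, 10
  4: 6, 10, 11

Step 2: Greedily match left vertices, then look for augmenting paths:
  Match 1 -- 5
  Match 2 -- 6
  Match 3 -- 8
  Match 4 -- 10
  No augmenting path remains.

Step 3: Verify this is maximum:
  Matching size 4 = min(|L|, |R|) = min(4, 7), which is an upper bound, so this matching is maximum.

Maximum matching: {(1,5), (2,6), (3,8), (4,10)}
Size: 4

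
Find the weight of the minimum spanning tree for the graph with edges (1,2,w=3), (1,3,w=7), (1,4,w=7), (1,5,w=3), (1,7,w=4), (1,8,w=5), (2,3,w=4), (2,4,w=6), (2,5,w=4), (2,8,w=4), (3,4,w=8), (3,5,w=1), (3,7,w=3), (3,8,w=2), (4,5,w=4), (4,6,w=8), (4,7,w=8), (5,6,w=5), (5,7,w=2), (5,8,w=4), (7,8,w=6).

Apply Kruskal's algorithm (sort edges by weight, add if no cycle):

Sorted edges by weight:
  (3,5) w=1
  (3,8) w=2
  (5,7) w=2
  (1,2) w=3
  (1,5) w=3
  (3,7) w=3
  (1,7) w=4
  (2,3) w=4
  (2,5) w=4
  (2,8) w=4
  (4,5) w=4
  (5,8) w=4
  (1,8) w=5
  (5,6) w=5
  (2,4) w=6
  (7,8) w=6
  (1,4) w=7
  (1,3) w=7
  (3,4) w=8
  (4,6) w=8
  (4,7) w=8

Add edge (3,5) w=1 -- no cycle. Running total: 1
Add edge (3,8) w=2 -- no cycle. Running total: 3
Add edge (5,7) w=2 -- no cycle. Running total: 5
Add edge (1,2) w=3 -- no cycle. Running total: 8
Add edge (1,5) w=3 -- no cycle. Running total: 11
Skip edge (3,7) w=3 -- would create cycle
Skip edge (1,7) w=4 -- would create cycle
Skip edge (2,3) w=4 -- would create cycle
Skip edge (2,5) w=4 -- would create cycle
Skip edge (2,8) w=4 -- would create cycle
Add edge (4,5) w=4 -- no cycle. Running total: 15
Skip edge (5,8) w=4 -- would create cycle
Skip edge (1,8) w=5 -- would create cycle
Add edge (5,6) w=5 -- no cycle. Running total: 20

MST edges: (3,5,w=1), (3,8,w=2), (5,7,w=2), (1,2,w=3), (1,5,w=3), (4,5,w=4), (5,6,w=5)
Total MST weight: 1 + 2 + 2 + 3 + 3 + 4 + 5 = 20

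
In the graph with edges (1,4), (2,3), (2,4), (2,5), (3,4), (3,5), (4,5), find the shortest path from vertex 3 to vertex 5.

Step 1: Build adjacency list:
  1: 4
  2: 3, 4, 5
  3: 2, 4, 5
  4: 1, 2, 3, 5
  5: 2, 3, 4

Step 2: BFS from vertex 3 to find shortest path to 5:
  vertex 2 reached at distance 1
  vertex 4 reached at distance 1
  vertex 5 reached at distance 1

Step 3: Shortest path: 3 -> 5
Path length: 1 edge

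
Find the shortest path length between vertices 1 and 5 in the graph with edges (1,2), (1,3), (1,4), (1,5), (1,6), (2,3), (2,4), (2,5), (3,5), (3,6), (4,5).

Step 1: Build adjacency list:
  1: 2, 3, 4, 5, 6
  2: 1, 3, 4, 5
  3: 1, 2, 5, 6
  4: 1, 2, 5
  5: 1, 2, 3, 4
  6: 1, 3

Step 2: BFS from vertex 1 to find shortest path to 5:
  vertex 2 reached at distance 1
  vertex 3 reached at distance 1
  vertex 4 reached at distance 1
  vertex 5 reached at distance 1

Step 3: Shortest path: 1 -> 5
Path length: 1 edge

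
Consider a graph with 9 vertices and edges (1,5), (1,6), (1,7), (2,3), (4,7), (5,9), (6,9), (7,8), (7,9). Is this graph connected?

Step 1: Build adjacency list from edges:
  1: 5, 6, 7
  2: 3
  3: 2
  4: 7
  5: 1, 9
  6: 1, 9
  7: 1, 4, 8, 9
  8: 7
  9: 5, 6, 7

Step 2: Run BFS/DFS from vertex 1:
  Visited: {1, 5, 6, 7, 9, 4, 8}
  Reached 7 of 9 vertices

Step 3: Only 7 of 9 vertices reached. Graph is disconnected.
Connected components: {1, 4, 5, 6, 7, 8, 9}, {2, 3}
Answer: No, the graph is not connected (2 components).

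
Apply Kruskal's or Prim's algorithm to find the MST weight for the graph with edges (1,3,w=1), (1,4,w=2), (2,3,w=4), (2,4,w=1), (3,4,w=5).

Apply Kruskal's algorithm (sort edges by weight, add if no cycle):

Sorted edges by weight:
  (1,3) w=1
  (2,4) w=1
  (1,4) w=2
  (2,3) w=4
  (3,4) w=5

Add edge (1,3) w=1 -- no cycle. Running total: 1
Add edge (2,4) w=1 -- no cycle. Running total: 2
Add edge (1,4) w=2 -- no cycle. Running total: 4

MST edges: (1,3,w=1), (2,4,w=1), (1,4,w=2)
Total MST weight: 1 + 1 + 2 = 4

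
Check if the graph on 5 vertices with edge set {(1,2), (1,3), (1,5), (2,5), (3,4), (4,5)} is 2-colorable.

Step 1: Attempt 2-coloring using BFS:
  Start at vertex 1, assign color 0
  Color vertex 2 with color 1 (neighbor of 1)
  Color vertex 3 with color 1 (neighbor of 1)
  Color vertex 5 with color 1 (neighbor of 1)

Step 2: Conflict found! Vertices 2 and 5 are adjacent but have the same color.
This means the graph contains an odd cycle.

The graph is NOT bipartite.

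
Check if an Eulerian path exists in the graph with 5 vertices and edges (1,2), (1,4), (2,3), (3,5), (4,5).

Step 1: Find the degree of each vertex:
  deg(1) = 2
  deg(2) = 2
  deg(3) = 2
  deg(4) = 2
  deg(5) = 2

Step 2: Count vertices with odd degree:
  All vertices have even degree (0 odd-degree vertices)

Step 3: Apply Euler's theorem:
  - Eulerian circuit exists iff graph is connected and all vertices have even degree
  - Eulerian path exists iff graph is connected and has 0 or 2 odd-degree vertices

Graph is connected with 0 odd-degree vertices.
Both Eulerian circuit and Eulerian path exist.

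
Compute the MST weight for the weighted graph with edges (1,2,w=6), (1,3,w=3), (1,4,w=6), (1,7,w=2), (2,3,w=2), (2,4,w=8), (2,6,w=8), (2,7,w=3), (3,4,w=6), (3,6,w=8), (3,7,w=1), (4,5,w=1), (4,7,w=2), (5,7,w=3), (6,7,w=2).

Apply Kruskal's algorithm (sort edges by weight, add if no cycle):

Sorted edges by weight:
  (3,7) w=1
  (4,5) w=1
  (1,7) w=2
  (2,3) w=2
  (4,7) w=2
  (6,7) w=2
  (1,3) w=3
  (2,7) w=3
  (5,7) w=3
  (1,4) w=6
  (1,2) w=6
  (3,4) w=6
  (2,4) w=8
  (2,6) w=8
  (3,6) w=8

Add edge (3,7) w=1 -- no cycle. Running total: 1
Add edge (4,5) w=1 -- no cycle. Running total: 2
Add edge (1,7) w=2 -- no cycle. Running total: 4
Add edge (2,3) w=2 -- no cycle. Running total: 6
Add edge (4,7) w=2 -- no cycle. Running total: 8
Add edge (6,7) w=2 -- no cycle. Running total: 10

MST edges: (3,7,w=1), (4,5,w=1), (1,7,w=2), (2,3,w=2), (4,7,w=2), (6,7,w=2)
Total MST weight: 1 + 1 + 2 + 2 + 2 + 2 = 10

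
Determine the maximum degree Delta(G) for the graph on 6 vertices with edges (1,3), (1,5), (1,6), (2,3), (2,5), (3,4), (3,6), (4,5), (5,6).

Step 1: Count edges incident to each vertex:
  deg(1) = 3 (neighbors: 3, 5, 6)
  deg(2) = 2 (neighbors: 3, 5)
  deg(3) = 4 (neighbors: 1, 2, 4, 6)
  deg(4) = 2 (neighbors: 3, 5)
  deg(5) = 4 (neighbors: 1, 2, 4, 6)
  deg(6) = 3 (neighbors: 1, 3, 5)

Step 2: Find maximum:
  max(3, 2, 4, 2, 4, 3) = 4 (vertex 3)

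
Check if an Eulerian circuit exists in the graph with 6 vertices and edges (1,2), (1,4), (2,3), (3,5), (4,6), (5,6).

Step 1: Find the degree of each vertex:
  deg(1) = 2
  deg(2) = 2
  deg(3) = 2
  deg(4) = 2
  deg(5) = 2
  deg(6) = 2

Step 2: Count vertices with odd degree:
  All vertices have even degree (0 odd-degree vertices)

Step 3: Apply Euler's theorem:
  - Eulerian circuit exists iff graph is connected and all vertices have even degree
  - Eulerian path exists iff graph is connected and has 0 or 2 odd-degree vertices

Graph is connected with 0 odd-degree vertices.
Both Eulerian circuit and Eulerian path exist.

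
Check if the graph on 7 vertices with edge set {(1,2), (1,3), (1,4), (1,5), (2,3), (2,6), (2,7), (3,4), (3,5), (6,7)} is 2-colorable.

Step 1: Attempt 2-coloring using BFS:
  Start at vertex 1, assign color 0
  Color vertex 2 with color 1 (neighbor of 1)
  Color vertex 3 with color 1 (neighbor of 1)
  Color vertex 4 with color 1 (neighbor of 1)
  Color vertex 5 with color 1 (neighbor of 1)

Step 2: Conflict found! Vertices 2 and 3 are adjacent but have the same color.
This means the graph contains an odd cycle.

The graph is NOT bipartite.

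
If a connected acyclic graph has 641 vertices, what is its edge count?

A tree on n vertices always has exactly n - 1 edges.
For n = 641: edges = 641 - 1 = 640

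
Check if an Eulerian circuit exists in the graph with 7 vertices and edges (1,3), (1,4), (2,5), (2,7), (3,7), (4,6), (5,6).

Step 1: Find the degree of each vertex:
  deg(1) = 2
  deg(2) = 2
  deg(3) = 2
  deg(4) = 2
  deg(5) = 2
  deg(6) = 2
  deg(7) = 2

Step 2: Count vertices with odd degree:
  All vertices have even degree (0 odd-degree vertices)

Step 3: Apply Euler's theorem:
  - Eulerian circuit exists iff graph is connected and all vertices have even degree
  - Eulerian path exists iff graph is connected and has 0 or 2 odd-degree vertices

Graph is connected with 0 odd-degree vertices.
Both Eulerian circuit and Eulerian path exist.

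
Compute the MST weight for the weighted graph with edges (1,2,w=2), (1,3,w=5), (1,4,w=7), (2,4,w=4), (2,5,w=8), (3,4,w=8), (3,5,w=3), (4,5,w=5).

Apply Kruskal's algorithm (sort edges by weight, add if no cycle):

Sorted edges by weight:
  (1,2) w=2
  (3,5) w=3
  (2,4) w=4
  (1,3) w=5
  (4,5) w=5
  (1,4) w=7
  (2,5) w=8
  (3,4) w=8

Add edge (1,2) w=2 -- no cycle. Running total: 2
Add edge (3,5) w=3 -- no cycle. Running total: 5
Add edge (2,4) w=4 -- no cycle. Running total: 9
Add edge (1,3) w=5 -- no cycle. Running total: 14

MST edges: (1,2,w=2), (3,5,w=3), (2,4,w=4), (1,3,w=5)
Total MST weight: 2 + 3 + 4 + 5 = 14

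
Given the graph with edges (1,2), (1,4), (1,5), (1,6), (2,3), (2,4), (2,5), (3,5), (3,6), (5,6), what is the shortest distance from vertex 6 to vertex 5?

Step 1: Build adjacency list:
  1: 2, 4, 5, 6
  2: 1, 3, 4, 5
  3: 2, 5, 6
  4: 1, 2
  5: 1, 2, 3, 6
  6: 1, 3, 5

Step 2: BFS from vertex 6 to find shortest path to 5:
  vertex 1 reached at distance 1
  vertex 3 reached at distance 1
  vertex 5 reached at distance 1

Step 3: Shortest path: 6 -> 5
Path length: 1 edge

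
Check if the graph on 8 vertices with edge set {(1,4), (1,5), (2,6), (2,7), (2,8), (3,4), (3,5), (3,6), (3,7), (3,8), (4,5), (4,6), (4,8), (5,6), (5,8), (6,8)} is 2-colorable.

Step 1: Attempt 2-coloring using BFS:
  Start at vertex 1, assign color 0
  Color vertex 4 with color 1 (neighbor of 1)
  Color vertex 5 with color 1 (neighbor of 1)
  Color vertex 3 with color 0 (neighbor of 4)

Step 2: Conflict found! Vertices 4 and 5 are adjacent but have the same color.
This means the graph contains an odd cycle.

The graph is NOT bipartite.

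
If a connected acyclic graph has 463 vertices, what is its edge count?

A tree on n vertices always has exactly n - 1 edges.
For n = 463: edges = 463 - 1 = 462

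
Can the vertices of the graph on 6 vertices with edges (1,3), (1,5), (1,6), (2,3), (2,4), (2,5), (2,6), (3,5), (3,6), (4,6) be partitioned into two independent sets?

Step 1: Attempt 2-coloring using BFS:
  Start at vertex 1, assign color 0
  Color vertex 3 with color 1 (neighbor of 1)
  Color vertex 5 with color 1 (neighbor of 1)
  Color vertex 6 with color 1 (neighbor of 1)
  Color vertex 2 with color 0 (neighbor of 3)

Step 2: Conflict found! Vertices 3 and 5 are adjacent but have the same color.
This means the graph contains an odd cycle.

The graph is NOT bipartite.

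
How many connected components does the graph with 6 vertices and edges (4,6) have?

Step 1: Build adjacency list from edges:
  1: (none)
  2: (none)
  3: (none)
  4: 6
  5: (none)
  6: 4

Step 2: Run BFS/DFS from vertex 1:
  Visited: {1}
  Reached 1 of 6 vertices

Step 3: Only 1 of 6 vertices reached. Graph is disconnected.
Connected components: {1}, {2}, {3}, {4, 6}, {5}
Number of connected components: 5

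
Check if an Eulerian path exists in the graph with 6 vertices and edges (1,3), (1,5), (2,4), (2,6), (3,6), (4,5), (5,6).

Step 1: Find the degree of each vertex:
  deg(1) = 2
  deg(2) = 2
  deg(3) = 2
  deg(4) = 2
  deg(5) = 3
  deg(6) = 3

Step 2: Count vertices with odd degree:
  Odd-degree vertices: 5, 6 (2 total)

Step 3: Apply Euler's theorem:
  - Eulerian circuit exists iff graph is connected and all vertices have even degree
  - Eulerian path exists iff graph is connected and has 0 or 2 odd-degree vertices

Graph is connected with exactly 2 odd-degree vertices (5, 6).
Eulerian path exists (starting and ending at the odd-degree vertices), but no Eulerian circuit.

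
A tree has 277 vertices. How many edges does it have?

A tree on n vertices always has exactly n - 1 edges.
For n = 277: edges = 277 - 1 = 276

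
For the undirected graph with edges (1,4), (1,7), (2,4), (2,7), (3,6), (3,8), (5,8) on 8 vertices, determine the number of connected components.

Step 1: Build adjacency list from edges:
  1: 4, 7
  2: 4, 7
  3: 6, 8
  4: 1, 2
  5: 8
  6: 3
  7: 1, 2
  8: 3, 5

Step 2: Run BFS/DFS from vertex 1:
  Visited: {1, 4, 7, 2}
  Reached 4 of 8 vertices

Step 3: Only 4 of 8 vertices reached. Graph is disconnected.
Connected components: {1, 2, 4, 7}, {3, 5, 6, 8}
Number of connected components: 2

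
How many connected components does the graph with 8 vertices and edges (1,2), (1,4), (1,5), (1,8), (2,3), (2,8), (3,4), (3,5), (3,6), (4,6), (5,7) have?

Step 1: Build adjacency list from edges:
  1: 2, 4, 5, 8
  2: 1, 3, 8
  3: 2, 4, 5, 6
  4: 1, 3, 6
  5: 1, 3, 7
  6: 3, 4
  7: 5
  8: 1, 2

Step 2: Run BFS/DFS from vertex 1:
  Visited: {1, 2, 4, 5, 8, 3, 6, 7}
  Reached 8 of 8 vertices

Step 3: All 8 vertices reached from vertex 1, so the graph is connected.
Number of connected components: 1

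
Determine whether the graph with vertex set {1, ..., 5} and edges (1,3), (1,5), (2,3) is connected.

Step 1: Build adjacency list from edges:
  1: 3, 5
  2: 3
  3: 1, 2
  4: (none)
  5: 1

Step 2: Run BFS/DFS from vertex 1:
  Visited: {1, 3, 5, 2}
  Reached 4 of 5 vertices

Step 3: Only 4 of 5 vertices reached. Graph is disconnected.
Connected components: {1, 2, 3, 5}, {4}
Answer: No, the graph is not connected (2 components).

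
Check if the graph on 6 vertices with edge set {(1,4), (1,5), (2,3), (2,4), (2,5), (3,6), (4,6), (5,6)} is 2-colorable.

Step 1: Attempt 2-coloring using BFS:
  Start at vertex 1, assign color 0
  Color vertex 4 with color 1 (neighbor of 1)
  Color vertex 5 with color 1 (neighbor of 1)
  Color vertex 2 with color 0 (neighbor of 4)
  Color vertex 6 with color 0 (neighbor of 4)
  Color vertex 3 with color 1 (neighbor of 2)

Step 2: 2-coloring succeeded. No conflicts found.
  Set A (color 0): {1, 2, 6}
  Set B (color 1): {3, 4, 5}

The graph is bipartite with partition {1, 2, 6}, {3, 4, 5}.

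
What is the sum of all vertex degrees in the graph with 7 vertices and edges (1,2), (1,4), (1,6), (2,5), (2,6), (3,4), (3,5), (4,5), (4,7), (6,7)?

Step 1: Count edges incident to each vertex:
  deg(1) = 3 (neighbors: 2, 4, 6)
  deg(2) = 3 (neighbors: 1, 5, 6)
  deg(3) = 2 (neighbors: 4, 5)
  deg(4) = 4 (neighbors: 1, 3, 5, 7)
  deg(5) = 3 (neighbors: 2, 3, 4)
  deg(6) = 3 (neighbors: 1, 2, 7)
  deg(7) = 2 (neighbors: 4, 6)

Step 2: Sum all degrees:
  3 + 3 + 2 + 4 + 3 + 3 + 2 = 20

Verification: sum of degrees = 2 * |E| = 2 * 10 = 20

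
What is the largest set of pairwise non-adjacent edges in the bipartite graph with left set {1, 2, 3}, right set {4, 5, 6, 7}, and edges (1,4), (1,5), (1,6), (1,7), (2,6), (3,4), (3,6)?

Step 1: List the neighbors of each left vertex:
  1: 4, 5, 6, 7
  2: 6
  3: 4, 6

Step 2: Greedily match left vertices, then look for augmenting paths:
  Match 1 -- 5
  Match 2 -- 6
  Match 3 -- 4
  No augmenting path remains.

Step 3: Verify this is maximum:
  Matching size 3 = min(|L|, |R|) = min(3, 4), which is an upper bound, so this matching is maximum.

Maximum matching: {(1,5), (2,6), (3,4)}
Size: 3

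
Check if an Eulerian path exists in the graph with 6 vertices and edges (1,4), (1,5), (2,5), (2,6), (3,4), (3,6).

Step 1: Find the degree of each vertex:
  deg(1) = 2
  deg(2) = 2
  deg(3) = 2
  deg(4) = 2
  deg(5) = 2
  deg(6) = 2

Step 2: Count vertices with odd degree:
  All vertices have even degree (0 odd-degree vertices)

Step 3: Apply Euler's theorem:
  - Eulerian circuit exists iff graph is connected and all vertices have even degree
  - Eulerian path exists iff graph is connected and has 0 or 2 odd-degree vertices

Graph is connected with 0 odd-degree vertices.
Both Eulerian circuit and Eulerian path exist.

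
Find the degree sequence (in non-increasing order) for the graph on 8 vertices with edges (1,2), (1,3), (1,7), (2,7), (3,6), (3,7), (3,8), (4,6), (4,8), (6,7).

Step 1: Count edges incident to each vertex:
  deg(1) = 3 (neighbors: 2, 3, 7)
  deg(2) = 2 (neighbors: 1, 7)
  deg(3) = 4 (neighbors: 1, 6, 7, 8)
  deg(4) = 2 (neighbors: 6, 8)
  deg(5) = 0 (neighbors: none)
  deg(6) = 3 (neighbors: 3, 4, 7)
  deg(7) = 4 (neighbors: 1, 2, 3, 6)
  deg(8) = 2 (neighbors: 3, 4)

Step 2: Sort degrees in non-increasing order:
  Degrees: [3, 2, 4, 2, 0, 3, 4, 2] -> sorted: [4, 4, 3, 3, 2, 2, 2, 0]

Degree sequence: [4, 4, 3, 3, 2, 2, 2, 0]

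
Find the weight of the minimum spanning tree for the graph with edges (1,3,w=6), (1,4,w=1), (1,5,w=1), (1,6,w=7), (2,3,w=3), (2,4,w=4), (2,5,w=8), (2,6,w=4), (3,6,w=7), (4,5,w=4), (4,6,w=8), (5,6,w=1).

Apply Kruskal's algorithm (sort edges by weight, add if no cycle):

Sorted edges by weight:
  (1,5) w=1
  (1,4) w=1
  (5,6) w=1
  (2,3) w=3
  (2,4) w=4
  (2,6) w=4
  (4,5) w=4
  (1,3) w=6
  (1,6) w=7
  (3,6) w=7
  (2,5) w=8
  (4,6) w=8

Add edge (1,5) w=1 -- no cycle. Running total: 1
Add edge (1,4) w=1 -- no cycle. Running total: 2
Add edge (5,6) w=1 -- no cycle. Running total: 3
Add edge (2,3) w=3 -- no cycle. Running total: 6
Add edge (2,4) w=4 -- no cycle. Running total: 10

MST edges: (1,5,w=1), (1,4,w=1), (5,6,w=1), (2,3,w=3), (2,4,w=4)
Total MST weight: 1 + 1 + 1 + 3 + 4 = 10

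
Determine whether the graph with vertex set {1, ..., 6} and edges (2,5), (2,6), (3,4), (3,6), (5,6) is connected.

Step 1: Build adjacency list from edges:
  1: (none)
  2: 5, 6
  3: 4, 6
  4: 3
  5: 2, 6
  6: 2, 3, 5

Step 2: Run BFS/DFS from vertex 1:
  Visited: {1}
  Reached 1 of 6 vertices

Step 3: Only 1 of 6 vertices reached. Graph is disconnected.
Connected components: {1}, {2, 3, 4, 5, 6}
Answer: No, the graph is not connected (2 components).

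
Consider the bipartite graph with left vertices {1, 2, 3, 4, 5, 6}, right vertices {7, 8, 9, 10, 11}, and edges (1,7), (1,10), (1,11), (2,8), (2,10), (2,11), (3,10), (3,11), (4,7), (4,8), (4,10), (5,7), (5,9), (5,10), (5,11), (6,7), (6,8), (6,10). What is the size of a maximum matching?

Step 1: List the neighbors of each left vertex:
  1: 7, 10, 11
  2: 8, 10, 11
  3: 10, 11
  4: 7, 8, 10
  5: 7, 9, 10, 11
  6: 7, 8, 10

Step 2: Greedily match left vertices, then look for augmenting paths:
  Match 1 -- 11
  Match 2 -- 8
  Match 3 -- 10
  Match 4 -- 7
  Match 5 -- 9
  No augmenting path remains.

Step 3: Verify this is maximum:
  Matching size 5 = min(|L|, |R|) = min(6, 5), which is an upper bound, so this matching is maximum.

Maximum matching: {(1,11), (2,8), (3,10), (4,7), (5,9)}
Size: 5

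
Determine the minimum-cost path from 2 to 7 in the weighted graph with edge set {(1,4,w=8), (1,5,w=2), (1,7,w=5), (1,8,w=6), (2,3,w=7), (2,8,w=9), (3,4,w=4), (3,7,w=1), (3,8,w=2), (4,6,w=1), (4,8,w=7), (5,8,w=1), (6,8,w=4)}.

Step 1: Build adjacency list with weights:
  1: 4(w=8), 5(w=2), 7(w=5), 8(w=6)
  2: 3(w=7), 8(w=9)
  3: 2(w=7), 4(w=4), 7(w=1), 8(w=2)
  4: 1(w=8), 3(w=4), 6(w=1), 8(w=7)
  5: 1(w=2), 8(w=1)
  6: 4(w=1), 8(w=4)
  7: 1(w=5), 3(w=1)
  8: 1(w=6), 2(w=9), 3(w=2), 4(w=7), 5(w=1), 6(w=4)

Step 2: Apply Dijkstra's algorithm from vertex 2:
  Visit vertex 2 (distance=0)
    Update dist[3] = 7
    Update dist[8] = 9
  Visit vertex 3 (distance=7)
    Update dist[4] = 11
    Update dist[7] = 8
  Visit vertex 7 (distance=8)
    Update dist[1] = 13

Step 3: Shortest path: 2 -> 3 -> 7
Total weight: 7 + 1 = 8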